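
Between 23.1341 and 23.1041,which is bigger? 23.1341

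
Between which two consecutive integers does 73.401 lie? 73 and 74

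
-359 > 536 False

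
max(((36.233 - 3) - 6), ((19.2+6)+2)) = 27.233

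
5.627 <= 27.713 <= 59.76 True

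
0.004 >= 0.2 False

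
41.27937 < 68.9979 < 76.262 True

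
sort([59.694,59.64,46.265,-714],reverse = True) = [59.694,59.64,46.265,-714]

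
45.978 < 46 True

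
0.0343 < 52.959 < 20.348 False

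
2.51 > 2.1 True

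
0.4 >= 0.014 True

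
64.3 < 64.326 True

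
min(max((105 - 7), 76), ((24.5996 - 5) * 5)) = 97.998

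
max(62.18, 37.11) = 62.18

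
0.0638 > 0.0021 True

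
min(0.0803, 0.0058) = 0.0058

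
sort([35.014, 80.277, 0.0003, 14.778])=[0.0003, 14.778, 35.014, 80.277]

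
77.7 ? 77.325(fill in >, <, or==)>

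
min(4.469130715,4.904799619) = 4.469130715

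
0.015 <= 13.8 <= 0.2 False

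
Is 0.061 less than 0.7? Yes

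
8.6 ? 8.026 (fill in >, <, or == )>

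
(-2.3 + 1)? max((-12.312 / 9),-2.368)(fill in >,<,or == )>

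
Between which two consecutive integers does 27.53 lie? 27 and 28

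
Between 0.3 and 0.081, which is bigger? 0.3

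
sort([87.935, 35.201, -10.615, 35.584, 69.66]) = [-10.615, 35.201, 35.584, 69.66, 87.935]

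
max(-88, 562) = 562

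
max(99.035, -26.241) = 99.035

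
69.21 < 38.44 False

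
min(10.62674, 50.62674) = 10.62674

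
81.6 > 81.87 False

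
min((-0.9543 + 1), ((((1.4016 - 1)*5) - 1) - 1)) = 0.008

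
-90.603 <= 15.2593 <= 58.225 True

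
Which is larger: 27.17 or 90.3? 90.3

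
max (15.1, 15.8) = 15.8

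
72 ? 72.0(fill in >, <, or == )==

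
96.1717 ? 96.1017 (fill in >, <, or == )>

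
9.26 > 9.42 False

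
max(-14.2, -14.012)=-14.012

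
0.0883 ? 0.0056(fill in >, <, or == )>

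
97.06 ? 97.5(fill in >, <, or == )<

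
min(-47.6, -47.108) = -47.6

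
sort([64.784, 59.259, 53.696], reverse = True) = [64.784, 59.259, 53.696]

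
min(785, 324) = 324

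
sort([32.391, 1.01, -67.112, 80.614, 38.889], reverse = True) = [80.614, 38.889, 32.391, 1.01, -67.112]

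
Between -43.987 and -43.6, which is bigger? -43.6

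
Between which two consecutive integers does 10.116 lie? 10 and 11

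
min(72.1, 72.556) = 72.1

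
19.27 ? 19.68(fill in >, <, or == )<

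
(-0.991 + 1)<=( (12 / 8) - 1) True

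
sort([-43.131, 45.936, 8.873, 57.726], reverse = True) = [57.726, 45.936, 8.873, -43.131]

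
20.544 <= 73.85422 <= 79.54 True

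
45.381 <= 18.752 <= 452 False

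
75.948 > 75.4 True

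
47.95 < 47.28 False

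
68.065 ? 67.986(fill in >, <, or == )>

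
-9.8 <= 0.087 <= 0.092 True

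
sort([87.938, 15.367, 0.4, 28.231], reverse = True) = [87.938, 28.231, 15.367, 0.4]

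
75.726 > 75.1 True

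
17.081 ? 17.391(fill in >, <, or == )<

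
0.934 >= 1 False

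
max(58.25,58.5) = 58.5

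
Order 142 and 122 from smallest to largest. 122, 142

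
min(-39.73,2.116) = -39.73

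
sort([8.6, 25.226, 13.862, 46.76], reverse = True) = [46.76, 25.226, 13.862, 8.6]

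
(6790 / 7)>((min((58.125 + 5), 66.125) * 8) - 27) True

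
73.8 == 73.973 False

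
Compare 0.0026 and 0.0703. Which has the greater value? 0.0703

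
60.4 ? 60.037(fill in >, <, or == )>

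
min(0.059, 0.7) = 0.059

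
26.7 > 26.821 False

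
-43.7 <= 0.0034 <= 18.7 True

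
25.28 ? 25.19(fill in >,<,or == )>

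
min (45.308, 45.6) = 45.308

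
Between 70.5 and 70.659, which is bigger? 70.659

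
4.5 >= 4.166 True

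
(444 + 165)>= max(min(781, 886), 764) False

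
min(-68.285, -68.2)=-68.285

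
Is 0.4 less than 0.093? No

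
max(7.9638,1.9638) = 7.9638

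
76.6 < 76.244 False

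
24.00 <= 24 True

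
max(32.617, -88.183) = 32.617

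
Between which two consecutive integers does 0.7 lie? 0 and 1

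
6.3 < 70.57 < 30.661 False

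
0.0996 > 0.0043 True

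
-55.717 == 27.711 False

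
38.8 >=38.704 True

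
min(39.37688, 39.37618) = 39.37618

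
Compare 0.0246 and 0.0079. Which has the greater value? 0.0246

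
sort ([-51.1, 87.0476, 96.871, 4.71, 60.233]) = [-51.1, 4.71, 60.233, 87.0476, 96.871]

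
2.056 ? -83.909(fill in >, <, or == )>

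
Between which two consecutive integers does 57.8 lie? 57 and 58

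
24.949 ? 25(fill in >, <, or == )<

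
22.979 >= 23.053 False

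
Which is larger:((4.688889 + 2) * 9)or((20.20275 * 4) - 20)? ((20.20275 * 4) - 20)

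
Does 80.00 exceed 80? No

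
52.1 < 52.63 True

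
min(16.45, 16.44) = 16.44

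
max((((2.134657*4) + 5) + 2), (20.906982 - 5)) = 15.906982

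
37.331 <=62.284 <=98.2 True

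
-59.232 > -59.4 True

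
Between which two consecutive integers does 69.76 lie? 69 and 70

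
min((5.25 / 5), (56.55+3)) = 1.05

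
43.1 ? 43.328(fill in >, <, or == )<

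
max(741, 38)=741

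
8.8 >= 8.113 True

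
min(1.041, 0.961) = 0.961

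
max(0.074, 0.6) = 0.6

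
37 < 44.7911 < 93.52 True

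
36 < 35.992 False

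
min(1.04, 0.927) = 0.927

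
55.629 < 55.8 True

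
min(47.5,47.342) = 47.342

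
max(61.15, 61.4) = 61.4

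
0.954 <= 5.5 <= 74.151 True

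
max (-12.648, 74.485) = 74.485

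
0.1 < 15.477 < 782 True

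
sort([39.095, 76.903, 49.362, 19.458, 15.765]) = [15.765, 19.458, 39.095, 49.362, 76.903]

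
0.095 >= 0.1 False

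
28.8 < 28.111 False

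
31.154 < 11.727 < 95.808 False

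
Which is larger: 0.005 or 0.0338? 0.0338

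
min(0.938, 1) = 0.938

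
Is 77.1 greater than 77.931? No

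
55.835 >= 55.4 True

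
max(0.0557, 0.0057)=0.0557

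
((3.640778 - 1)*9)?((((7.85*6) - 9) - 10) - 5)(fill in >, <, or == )>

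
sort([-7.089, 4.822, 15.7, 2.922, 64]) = [-7.089, 2.922, 4.822, 15.7, 64]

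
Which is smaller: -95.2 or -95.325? -95.325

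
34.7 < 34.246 False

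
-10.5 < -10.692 False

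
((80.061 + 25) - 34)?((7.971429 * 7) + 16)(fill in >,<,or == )<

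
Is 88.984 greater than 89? No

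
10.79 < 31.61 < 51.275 True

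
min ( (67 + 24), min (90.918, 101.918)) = 90.918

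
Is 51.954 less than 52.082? Yes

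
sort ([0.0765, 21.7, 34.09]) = [0.0765, 21.7, 34.09]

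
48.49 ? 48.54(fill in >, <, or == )<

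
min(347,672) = 347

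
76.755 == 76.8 False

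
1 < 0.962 False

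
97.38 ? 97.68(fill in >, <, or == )<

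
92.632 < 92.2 False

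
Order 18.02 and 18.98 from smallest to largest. 18.02, 18.98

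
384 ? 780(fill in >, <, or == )<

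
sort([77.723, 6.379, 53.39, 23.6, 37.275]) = [6.379, 23.6, 37.275, 53.39, 77.723]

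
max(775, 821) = 821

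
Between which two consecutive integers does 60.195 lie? 60 and 61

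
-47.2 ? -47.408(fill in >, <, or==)>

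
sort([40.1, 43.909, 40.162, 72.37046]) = [40.1, 40.162, 43.909, 72.37046]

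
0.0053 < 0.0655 True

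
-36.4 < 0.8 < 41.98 True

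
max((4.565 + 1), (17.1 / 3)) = 5.7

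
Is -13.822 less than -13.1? Yes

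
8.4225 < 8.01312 False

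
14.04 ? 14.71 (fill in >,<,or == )<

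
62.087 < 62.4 True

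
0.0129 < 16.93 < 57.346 True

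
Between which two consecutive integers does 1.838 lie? 1 and 2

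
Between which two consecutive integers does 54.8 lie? 54 and 55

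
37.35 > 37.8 False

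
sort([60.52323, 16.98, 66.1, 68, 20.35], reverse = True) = [68, 66.1, 60.52323, 20.35, 16.98]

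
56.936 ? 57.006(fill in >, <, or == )<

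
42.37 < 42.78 True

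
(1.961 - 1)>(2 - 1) False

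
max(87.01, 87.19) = 87.19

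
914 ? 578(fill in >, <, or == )>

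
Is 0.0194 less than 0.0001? No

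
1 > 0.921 True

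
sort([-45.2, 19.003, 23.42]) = [-45.2, 19.003, 23.42]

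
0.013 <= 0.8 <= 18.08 True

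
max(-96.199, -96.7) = -96.199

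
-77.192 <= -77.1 True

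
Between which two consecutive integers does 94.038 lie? 94 and 95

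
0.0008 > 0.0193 False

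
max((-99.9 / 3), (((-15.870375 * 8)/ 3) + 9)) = -33.3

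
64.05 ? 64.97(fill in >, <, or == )<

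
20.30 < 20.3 False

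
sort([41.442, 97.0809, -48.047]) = [-48.047, 41.442, 97.0809]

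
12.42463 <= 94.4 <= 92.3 False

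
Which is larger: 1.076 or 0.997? 1.076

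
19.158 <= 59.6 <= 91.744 True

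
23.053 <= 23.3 True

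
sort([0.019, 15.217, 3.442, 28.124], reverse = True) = [28.124, 15.217, 3.442, 0.019]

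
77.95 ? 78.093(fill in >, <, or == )<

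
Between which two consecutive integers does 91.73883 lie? 91 and 92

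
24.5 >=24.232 True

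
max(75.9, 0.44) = 75.9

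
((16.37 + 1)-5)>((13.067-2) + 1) True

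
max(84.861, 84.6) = 84.861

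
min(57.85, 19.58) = 19.58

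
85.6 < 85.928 True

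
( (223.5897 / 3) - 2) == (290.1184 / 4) False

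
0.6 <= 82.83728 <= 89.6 True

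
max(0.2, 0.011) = 0.2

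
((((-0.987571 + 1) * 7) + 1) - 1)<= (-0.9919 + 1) False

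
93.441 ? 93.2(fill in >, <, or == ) >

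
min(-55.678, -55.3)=-55.678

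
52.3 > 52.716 False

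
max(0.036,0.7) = 0.7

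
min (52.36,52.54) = 52.36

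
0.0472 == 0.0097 False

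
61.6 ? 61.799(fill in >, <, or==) <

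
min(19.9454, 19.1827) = 19.1827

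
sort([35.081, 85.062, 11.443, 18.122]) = [11.443, 18.122, 35.081, 85.062]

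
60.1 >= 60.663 False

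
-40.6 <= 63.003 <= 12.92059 False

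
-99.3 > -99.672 True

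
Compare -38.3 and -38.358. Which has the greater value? -38.3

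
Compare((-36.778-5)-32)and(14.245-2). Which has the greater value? (14.245-2)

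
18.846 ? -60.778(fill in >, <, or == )>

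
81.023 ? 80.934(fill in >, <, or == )>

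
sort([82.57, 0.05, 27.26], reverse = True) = [82.57, 27.26, 0.05]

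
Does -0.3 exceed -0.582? Yes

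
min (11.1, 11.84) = 11.1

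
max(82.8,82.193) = 82.8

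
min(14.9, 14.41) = 14.41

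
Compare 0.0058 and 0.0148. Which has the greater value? 0.0148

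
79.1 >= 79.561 False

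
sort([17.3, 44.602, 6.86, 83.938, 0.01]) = [0.01, 6.86, 17.3, 44.602, 83.938]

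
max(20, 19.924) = 20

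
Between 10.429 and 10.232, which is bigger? 10.429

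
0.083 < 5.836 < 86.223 True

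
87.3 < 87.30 False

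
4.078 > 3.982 True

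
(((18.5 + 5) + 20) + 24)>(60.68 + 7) False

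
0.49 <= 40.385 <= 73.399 True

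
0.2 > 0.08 True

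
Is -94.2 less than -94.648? No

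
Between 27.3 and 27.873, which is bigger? 27.873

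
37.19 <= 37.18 False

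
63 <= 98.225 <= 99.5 True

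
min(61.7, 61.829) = 61.7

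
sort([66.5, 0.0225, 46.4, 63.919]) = [0.0225, 46.4, 63.919, 66.5]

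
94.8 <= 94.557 False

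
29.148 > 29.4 False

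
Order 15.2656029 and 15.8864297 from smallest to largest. 15.2656029,15.8864297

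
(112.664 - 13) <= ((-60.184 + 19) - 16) False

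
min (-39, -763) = -763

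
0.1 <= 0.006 False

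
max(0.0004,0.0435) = 0.0435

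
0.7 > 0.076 True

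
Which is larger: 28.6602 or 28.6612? 28.6612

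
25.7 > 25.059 True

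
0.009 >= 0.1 False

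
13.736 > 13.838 False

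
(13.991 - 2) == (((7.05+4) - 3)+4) False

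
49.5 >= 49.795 False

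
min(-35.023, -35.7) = -35.7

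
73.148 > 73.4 False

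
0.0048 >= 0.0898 False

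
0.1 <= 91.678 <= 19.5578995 False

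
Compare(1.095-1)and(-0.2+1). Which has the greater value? (-0.2+1)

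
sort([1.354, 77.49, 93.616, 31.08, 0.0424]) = [0.0424, 1.354, 31.08, 77.49, 93.616]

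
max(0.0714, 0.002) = 0.0714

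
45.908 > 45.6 True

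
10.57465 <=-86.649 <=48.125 False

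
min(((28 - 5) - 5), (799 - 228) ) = 18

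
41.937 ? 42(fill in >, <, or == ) <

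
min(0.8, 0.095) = 0.095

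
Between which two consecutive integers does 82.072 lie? 82 and 83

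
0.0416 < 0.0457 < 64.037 True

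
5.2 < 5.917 True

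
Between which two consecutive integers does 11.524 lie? 11 and 12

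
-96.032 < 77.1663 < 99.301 True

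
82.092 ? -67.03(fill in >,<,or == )>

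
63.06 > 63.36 False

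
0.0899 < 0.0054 False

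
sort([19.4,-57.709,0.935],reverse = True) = [19.4,0.935,-57.709]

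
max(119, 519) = 519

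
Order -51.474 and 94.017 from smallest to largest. -51.474, 94.017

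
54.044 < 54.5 True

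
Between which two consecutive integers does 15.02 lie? 15 and 16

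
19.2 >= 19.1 True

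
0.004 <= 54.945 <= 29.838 False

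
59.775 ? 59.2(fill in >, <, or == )>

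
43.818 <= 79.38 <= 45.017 False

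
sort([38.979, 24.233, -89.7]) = [-89.7, 24.233, 38.979]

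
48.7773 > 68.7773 False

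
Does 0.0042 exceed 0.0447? No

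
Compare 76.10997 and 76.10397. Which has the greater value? 76.10997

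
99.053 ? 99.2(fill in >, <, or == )<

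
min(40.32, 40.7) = 40.32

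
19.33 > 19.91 False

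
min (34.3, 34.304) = 34.3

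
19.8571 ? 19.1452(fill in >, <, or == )>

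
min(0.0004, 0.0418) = 0.0004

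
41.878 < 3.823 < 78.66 False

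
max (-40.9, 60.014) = 60.014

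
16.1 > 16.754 False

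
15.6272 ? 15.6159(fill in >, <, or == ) >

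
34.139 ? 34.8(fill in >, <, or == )<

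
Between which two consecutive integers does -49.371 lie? -50 and -49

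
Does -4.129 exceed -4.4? Yes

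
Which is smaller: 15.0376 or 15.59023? 15.0376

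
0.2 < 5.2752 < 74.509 True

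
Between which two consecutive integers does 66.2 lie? 66 and 67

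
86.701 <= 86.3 False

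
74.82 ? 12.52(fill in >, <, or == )>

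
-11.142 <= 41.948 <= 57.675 True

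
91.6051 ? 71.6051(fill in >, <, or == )>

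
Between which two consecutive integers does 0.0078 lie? 0 and 1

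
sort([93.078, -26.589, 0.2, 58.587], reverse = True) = [93.078, 58.587, 0.2, -26.589]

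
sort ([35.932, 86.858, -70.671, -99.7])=[-99.7, -70.671, 35.932, 86.858]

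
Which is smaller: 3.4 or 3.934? 3.4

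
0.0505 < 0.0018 False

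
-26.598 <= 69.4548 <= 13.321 False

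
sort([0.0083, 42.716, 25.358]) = [0.0083, 25.358, 42.716]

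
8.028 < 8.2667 True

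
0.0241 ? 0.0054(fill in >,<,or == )>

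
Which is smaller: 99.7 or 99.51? 99.51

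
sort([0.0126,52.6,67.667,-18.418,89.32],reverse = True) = [89.32,67.667,52.6,0.0126,-18.418]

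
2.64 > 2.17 True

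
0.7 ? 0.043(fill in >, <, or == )>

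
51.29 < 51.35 True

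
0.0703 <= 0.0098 False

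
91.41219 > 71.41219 True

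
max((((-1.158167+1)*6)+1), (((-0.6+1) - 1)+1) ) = 0.4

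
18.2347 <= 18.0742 False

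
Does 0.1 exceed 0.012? Yes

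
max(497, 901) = 901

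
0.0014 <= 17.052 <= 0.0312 False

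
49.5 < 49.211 False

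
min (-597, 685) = -597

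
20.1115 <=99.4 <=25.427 False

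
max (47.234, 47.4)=47.4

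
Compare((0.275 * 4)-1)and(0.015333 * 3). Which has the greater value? ((0.275 * 4)-1)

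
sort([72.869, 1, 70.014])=[1, 70.014, 72.869]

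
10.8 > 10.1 True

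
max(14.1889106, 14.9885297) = 14.9885297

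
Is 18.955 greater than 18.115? Yes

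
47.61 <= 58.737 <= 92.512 True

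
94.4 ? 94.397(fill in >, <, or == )>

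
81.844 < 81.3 False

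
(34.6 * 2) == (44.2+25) True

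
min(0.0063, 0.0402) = 0.0063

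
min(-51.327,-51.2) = -51.327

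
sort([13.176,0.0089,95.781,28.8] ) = [0.0089,13.176,28.8,95.781]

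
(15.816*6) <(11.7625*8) False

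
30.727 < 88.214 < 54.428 False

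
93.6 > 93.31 True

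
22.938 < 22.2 False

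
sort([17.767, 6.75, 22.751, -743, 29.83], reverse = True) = [29.83, 22.751, 17.767, 6.75, -743]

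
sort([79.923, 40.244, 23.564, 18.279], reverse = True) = [79.923, 40.244, 23.564, 18.279]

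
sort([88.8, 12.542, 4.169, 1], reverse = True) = [88.8, 12.542, 4.169, 1]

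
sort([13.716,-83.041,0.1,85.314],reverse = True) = [85.314,13.716,0.1,-83.041]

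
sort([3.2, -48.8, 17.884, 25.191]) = [-48.8, 3.2, 17.884, 25.191]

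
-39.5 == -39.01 False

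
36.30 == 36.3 True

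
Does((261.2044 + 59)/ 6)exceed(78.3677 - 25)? No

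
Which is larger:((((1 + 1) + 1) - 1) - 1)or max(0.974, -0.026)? ((((1 + 1) + 1) - 1) - 1)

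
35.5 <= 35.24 False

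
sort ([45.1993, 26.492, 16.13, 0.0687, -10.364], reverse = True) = [45.1993, 26.492, 16.13, 0.0687, -10.364]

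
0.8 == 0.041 False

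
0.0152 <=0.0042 False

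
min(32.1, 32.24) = 32.1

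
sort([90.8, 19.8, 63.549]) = [19.8, 63.549, 90.8]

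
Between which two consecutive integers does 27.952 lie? 27 and 28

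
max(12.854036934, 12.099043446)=12.854036934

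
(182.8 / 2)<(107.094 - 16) False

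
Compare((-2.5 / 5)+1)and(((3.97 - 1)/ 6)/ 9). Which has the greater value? ((-2.5 / 5)+1)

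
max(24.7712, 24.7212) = 24.7712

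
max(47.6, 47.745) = 47.745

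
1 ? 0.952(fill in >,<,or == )>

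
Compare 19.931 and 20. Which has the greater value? 20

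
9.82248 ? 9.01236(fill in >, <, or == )>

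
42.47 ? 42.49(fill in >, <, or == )<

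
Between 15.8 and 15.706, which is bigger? 15.8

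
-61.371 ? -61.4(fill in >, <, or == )>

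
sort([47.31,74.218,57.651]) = [47.31,57.651,74.218]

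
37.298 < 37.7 True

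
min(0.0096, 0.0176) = 0.0096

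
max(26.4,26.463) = 26.463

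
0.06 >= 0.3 False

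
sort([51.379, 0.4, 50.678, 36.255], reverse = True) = [51.379, 50.678, 36.255, 0.4]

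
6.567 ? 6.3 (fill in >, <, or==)>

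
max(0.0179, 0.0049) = 0.0179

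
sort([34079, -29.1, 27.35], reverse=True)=[34079, 27.35, -29.1]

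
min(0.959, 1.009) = 0.959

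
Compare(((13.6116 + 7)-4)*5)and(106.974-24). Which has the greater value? (((13.6116 + 7)-4)*5)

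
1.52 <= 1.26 False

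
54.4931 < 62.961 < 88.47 True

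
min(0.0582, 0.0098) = 0.0098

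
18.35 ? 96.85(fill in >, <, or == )<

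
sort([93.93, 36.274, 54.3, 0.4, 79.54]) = [0.4, 36.274, 54.3, 79.54, 93.93]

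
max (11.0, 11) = 11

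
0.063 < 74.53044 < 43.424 False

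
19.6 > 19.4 True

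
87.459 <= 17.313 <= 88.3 False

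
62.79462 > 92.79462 False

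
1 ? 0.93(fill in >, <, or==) >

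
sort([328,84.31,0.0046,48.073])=[0.0046,48.073,84.31,328]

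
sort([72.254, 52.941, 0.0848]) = [0.0848, 52.941, 72.254]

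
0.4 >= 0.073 True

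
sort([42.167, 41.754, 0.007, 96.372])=[0.007, 41.754, 42.167, 96.372]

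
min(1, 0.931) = 0.931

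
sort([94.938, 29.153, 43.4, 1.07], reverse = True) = [94.938, 43.4, 29.153, 1.07]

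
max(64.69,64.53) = 64.69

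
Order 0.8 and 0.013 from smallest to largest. 0.013, 0.8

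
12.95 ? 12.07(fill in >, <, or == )>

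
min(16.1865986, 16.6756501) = 16.1865986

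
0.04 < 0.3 True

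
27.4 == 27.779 False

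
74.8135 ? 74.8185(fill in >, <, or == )<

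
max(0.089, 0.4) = 0.4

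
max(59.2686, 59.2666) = 59.2686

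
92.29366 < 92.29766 True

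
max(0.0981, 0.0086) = 0.0981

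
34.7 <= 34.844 True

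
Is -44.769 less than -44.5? Yes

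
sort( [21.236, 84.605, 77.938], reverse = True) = [84.605, 77.938, 21.236]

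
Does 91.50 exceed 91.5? No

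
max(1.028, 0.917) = 1.028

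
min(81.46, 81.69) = 81.46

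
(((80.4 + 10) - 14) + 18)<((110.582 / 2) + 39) False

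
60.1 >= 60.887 False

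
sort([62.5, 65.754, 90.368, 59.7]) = [59.7, 62.5, 65.754, 90.368]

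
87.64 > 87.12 True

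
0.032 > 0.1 False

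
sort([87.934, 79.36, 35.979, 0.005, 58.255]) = [0.005, 35.979, 58.255, 79.36, 87.934]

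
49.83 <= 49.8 False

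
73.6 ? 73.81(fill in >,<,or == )<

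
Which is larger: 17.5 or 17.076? 17.5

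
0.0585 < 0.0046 False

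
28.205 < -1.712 False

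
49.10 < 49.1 False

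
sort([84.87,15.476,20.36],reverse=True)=[84.87,20.36,15.476]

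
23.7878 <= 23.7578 False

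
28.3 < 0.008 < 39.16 False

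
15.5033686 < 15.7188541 True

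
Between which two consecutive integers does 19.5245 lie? 19 and 20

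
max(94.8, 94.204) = 94.8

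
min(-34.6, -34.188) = -34.6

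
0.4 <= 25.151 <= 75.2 True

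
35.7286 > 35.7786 False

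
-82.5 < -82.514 False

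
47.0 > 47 False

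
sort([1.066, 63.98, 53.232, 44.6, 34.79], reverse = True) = [63.98, 53.232, 44.6, 34.79, 1.066]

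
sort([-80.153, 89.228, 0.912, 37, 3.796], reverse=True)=[89.228, 37, 3.796, 0.912, -80.153]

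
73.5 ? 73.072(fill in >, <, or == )>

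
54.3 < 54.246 False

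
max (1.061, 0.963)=1.061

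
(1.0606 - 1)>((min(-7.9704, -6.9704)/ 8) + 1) True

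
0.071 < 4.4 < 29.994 True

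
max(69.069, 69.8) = 69.8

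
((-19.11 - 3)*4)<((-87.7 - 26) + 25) False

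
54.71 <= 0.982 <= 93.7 False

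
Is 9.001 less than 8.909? No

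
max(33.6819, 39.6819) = 39.6819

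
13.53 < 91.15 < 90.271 False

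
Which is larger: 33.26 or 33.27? 33.27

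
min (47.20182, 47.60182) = 47.20182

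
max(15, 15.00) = 15.00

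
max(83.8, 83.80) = 83.80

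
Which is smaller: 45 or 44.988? 44.988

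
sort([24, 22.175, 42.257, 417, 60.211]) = [22.175, 24, 42.257, 60.211, 417]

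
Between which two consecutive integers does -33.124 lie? -34 and -33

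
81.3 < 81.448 True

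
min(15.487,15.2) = 15.2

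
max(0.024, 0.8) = 0.8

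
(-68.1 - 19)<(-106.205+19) False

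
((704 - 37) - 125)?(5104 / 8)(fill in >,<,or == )<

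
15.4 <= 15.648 True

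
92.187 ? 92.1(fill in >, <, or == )>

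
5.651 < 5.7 True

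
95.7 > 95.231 True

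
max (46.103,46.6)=46.6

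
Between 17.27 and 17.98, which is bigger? 17.98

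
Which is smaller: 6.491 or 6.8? 6.491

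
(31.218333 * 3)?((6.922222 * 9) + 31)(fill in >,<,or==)>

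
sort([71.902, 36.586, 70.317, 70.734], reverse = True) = [71.902, 70.734, 70.317, 36.586]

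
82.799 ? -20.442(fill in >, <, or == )>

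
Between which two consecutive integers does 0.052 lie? 0 and 1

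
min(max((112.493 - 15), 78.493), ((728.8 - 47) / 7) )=97.4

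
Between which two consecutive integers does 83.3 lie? 83 and 84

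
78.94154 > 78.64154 True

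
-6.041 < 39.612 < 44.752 True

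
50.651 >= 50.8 False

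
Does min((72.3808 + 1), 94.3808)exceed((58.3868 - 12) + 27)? No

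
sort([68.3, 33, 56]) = [33, 56, 68.3]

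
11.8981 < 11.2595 False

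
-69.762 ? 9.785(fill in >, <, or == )<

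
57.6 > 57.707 False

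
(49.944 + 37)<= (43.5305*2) True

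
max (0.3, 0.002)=0.3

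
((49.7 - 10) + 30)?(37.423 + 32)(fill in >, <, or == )>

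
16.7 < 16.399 False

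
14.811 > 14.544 True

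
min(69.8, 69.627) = 69.627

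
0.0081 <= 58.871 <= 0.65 False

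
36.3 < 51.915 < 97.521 True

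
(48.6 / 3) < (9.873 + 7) True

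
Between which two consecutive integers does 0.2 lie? 0 and 1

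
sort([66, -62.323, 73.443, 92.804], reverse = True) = [92.804, 73.443, 66, -62.323]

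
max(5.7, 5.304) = 5.7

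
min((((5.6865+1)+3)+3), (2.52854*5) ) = 12.6427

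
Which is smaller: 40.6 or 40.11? 40.11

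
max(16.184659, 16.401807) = 16.401807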